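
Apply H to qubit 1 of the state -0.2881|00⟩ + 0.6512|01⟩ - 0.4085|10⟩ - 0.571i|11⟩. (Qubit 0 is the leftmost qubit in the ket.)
0.2568|00⟩ - 0.6642|01⟩ + (-0.2889 - 0.4038i)|10⟩ + (-0.2889 + 0.4038i)|11⟩

H on qubit 1 mixes each pair of kets that differ only in qubit 1: amplitudes (a, b) of (|…0…⟩, |…1…⟩) become ((a + b)/√2, (a − b)/√2). Kets absent from the input have amplitude 0.
(|00⟩, |01⟩): (a, b) = (-0.2881, 0.6512) → (0.2568, -0.6642)
(|10⟩, |11⟩): (a, b) = (-0.4085, -0.571i) → ((-0.2889 - 0.4038i), (-0.2889 + 0.4038i))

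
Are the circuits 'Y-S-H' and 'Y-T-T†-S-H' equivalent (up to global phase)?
Yes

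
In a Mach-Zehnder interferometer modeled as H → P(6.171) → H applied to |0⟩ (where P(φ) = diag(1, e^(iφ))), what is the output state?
(0.9969 - 0.05598i)|0⟩ + (0.003143 + 0.05598i)|1⟩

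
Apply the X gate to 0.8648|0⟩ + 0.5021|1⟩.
0.5021|0⟩ + 0.8648|1⟩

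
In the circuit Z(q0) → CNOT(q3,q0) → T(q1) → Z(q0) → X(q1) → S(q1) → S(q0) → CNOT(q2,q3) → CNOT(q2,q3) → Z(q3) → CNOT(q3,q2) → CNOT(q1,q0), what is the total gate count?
12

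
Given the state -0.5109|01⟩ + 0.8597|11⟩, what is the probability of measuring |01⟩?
0.261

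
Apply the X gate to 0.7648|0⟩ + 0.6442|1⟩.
0.6442|0⟩ + 0.7648|1⟩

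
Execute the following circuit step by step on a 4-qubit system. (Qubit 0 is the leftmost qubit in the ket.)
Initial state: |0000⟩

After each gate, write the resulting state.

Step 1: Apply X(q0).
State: |1000⟩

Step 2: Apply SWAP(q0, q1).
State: |0100⟩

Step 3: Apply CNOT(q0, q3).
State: |0100⟩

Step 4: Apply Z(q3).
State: |0100⟩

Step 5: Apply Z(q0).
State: |0100⟩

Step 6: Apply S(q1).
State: i|0100⟩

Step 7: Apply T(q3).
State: i|0100⟩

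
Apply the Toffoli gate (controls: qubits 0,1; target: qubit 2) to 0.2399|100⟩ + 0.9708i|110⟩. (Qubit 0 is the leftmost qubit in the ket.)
0.2399|100⟩ + 0.9708i|111⟩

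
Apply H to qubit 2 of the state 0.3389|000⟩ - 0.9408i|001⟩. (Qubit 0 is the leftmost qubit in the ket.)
(0.2396 - 0.6652i)|000⟩ + (0.2396 + 0.6652i)|001⟩

H on qubit 2 mixes each pair of kets that differ only in qubit 2: amplitudes (a, b) of (|…0…⟩, |…1…⟩) become ((a + b)/√2, (a − b)/√2). Kets absent from the input have amplitude 0.
(|000⟩, |001⟩): (a, b) = (0.3389, -0.9408i) → ((0.2396 - 0.6652i), (0.2396 + 0.6652i))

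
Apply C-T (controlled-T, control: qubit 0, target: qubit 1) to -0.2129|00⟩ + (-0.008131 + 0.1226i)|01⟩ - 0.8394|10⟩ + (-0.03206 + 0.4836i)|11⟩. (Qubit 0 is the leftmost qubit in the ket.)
-0.2129|00⟩ + (-0.008131 + 0.1226i)|01⟩ - 0.8394|10⟩ + (-0.3646 + 0.3193i)|11⟩

C-T leaves the control-|0⟩ kets |00⟩, |01⟩ unchanged and applies T to qubit 1 on the control-|1⟩ pair (|10⟩, |11⟩).
T = [[1, 0], [0, (1/√2 + (1/√2)i)]].
With a = amp(|10⟩) = -0.8394 and b = amp(|11⟩) = (-0.03206 + 0.4836i):
new amp(|10⟩) = (1)·a = -0.8394
new amp(|11⟩) = (1/√2 + (1/√2)i)·b = (-0.3646 + 0.3193i)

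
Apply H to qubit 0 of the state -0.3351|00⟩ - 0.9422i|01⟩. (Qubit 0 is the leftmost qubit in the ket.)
-0.237|00⟩ - 0.6662i|01⟩ - 0.237|10⟩ - 0.6662i|11⟩

H on qubit 0 mixes each pair of kets that differ only in qubit 0: amplitudes (a, b) of (|…0…⟩, |…1…⟩) become ((a + b)/√2, (a − b)/√2). Kets absent from the input have amplitude 0.
(|00⟩, |10⟩): (a, b) = (-0.3351, 0) → (-0.237, -0.237)
(|01⟩, |11⟩): (a, b) = (-0.9422i, 0) → (-0.6662i, -0.6662i)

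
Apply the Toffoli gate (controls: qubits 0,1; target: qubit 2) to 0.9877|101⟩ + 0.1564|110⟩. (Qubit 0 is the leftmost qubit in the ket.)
0.9877|101⟩ + 0.1564|111⟩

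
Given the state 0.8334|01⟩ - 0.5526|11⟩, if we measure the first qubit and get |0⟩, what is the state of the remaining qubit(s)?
|1⟩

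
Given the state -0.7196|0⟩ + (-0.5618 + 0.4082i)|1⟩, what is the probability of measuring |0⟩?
0.5178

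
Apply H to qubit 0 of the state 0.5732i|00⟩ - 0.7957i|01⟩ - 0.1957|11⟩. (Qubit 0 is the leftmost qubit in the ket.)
0.4053i|00⟩ + (-0.1384 - 0.5626i)|01⟩ + 0.4053i|10⟩ + (0.1384 - 0.5626i)|11⟩

H on qubit 0 mixes each pair of kets that differ only in qubit 0: amplitudes (a, b) of (|…0…⟩, |…1…⟩) become ((a + b)/√2, (a − b)/√2). Kets absent from the input have amplitude 0.
(|00⟩, |10⟩): (a, b) = (0.5732i, 0) → (0.4053i, 0.4053i)
(|01⟩, |11⟩): (a, b) = (-0.7957i, -0.1957) → ((-0.1384 - 0.5626i), (0.1384 - 0.5626i))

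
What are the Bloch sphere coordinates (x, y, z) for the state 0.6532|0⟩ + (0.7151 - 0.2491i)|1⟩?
(0.9342, -0.3254, -0.1467)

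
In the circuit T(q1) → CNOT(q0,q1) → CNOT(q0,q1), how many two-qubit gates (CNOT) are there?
2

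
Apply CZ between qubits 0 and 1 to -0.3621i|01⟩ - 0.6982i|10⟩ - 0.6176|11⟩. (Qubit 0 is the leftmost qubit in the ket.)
-0.3621i|01⟩ - 0.6982i|10⟩ + 0.6176|11⟩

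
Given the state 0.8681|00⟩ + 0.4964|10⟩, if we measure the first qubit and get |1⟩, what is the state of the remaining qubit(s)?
|0⟩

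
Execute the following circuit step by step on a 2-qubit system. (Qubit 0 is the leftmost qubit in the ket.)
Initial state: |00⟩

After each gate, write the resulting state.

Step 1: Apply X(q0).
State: |10⟩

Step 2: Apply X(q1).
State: |11⟩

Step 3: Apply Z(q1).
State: -|11⟩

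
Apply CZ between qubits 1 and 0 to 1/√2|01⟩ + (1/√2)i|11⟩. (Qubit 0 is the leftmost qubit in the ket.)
1/√2|01⟩ - (1/√2)i|11⟩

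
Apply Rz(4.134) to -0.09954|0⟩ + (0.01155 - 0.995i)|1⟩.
(0.04739 + 0.08754i)|0⟩ + (0.8695 + 0.4839i)|1⟩

Rz(4.134) = [[e^(−iθ/2), 0], [0, e^(iθ/2)]] with e^(±iθ/2) = cos(θ/2) ± i·sin(θ/2); θ = 4.134, cos(θ/2) ≈ -0.476091, sin(θ/2) ≈ 0.879396.
With a = amp(|0⟩) = -0.09954 and b = amp(|1⟩) = (0.01155 - 0.995i):
new amp(|0⟩) = (-0.476091 - 0.879396i)·a = (0.04739 + 0.08754i)
new amp(|1⟩) = (-0.476091 + 0.879396i)·b = (0.8695 + 0.4839i)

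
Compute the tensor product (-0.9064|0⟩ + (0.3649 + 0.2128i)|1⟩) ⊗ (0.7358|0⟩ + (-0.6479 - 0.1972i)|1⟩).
-0.6669|00⟩ + (0.5873 + 0.1787i)|01⟩ + (0.2685 + 0.1566i)|10⟩ + (-0.1945 - 0.2098i)|11⟩

amp(|b₁b₂…⟩) = product of the factor amplitudes for bits b₁, b₂, …; only kets whose every factor amplitude is nonzero survive.
|00⟩: (-0.9064)(0.7358) = -0.6669
|01⟩: (-0.9064)(-0.6479 - 0.1972i) = (0.5873 + 0.1787i)
|10⟩: (0.3649 + 0.2128i)(0.7358) = (0.2685 + 0.1566i)
|11⟩: (0.3649 + 0.2128i)(-0.6479 - 0.1972i) = (-0.1945 - 0.2098i)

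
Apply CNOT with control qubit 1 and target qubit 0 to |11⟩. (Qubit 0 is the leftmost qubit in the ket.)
|01⟩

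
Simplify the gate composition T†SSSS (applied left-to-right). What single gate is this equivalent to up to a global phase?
T†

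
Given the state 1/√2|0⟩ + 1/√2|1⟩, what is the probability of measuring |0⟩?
1/2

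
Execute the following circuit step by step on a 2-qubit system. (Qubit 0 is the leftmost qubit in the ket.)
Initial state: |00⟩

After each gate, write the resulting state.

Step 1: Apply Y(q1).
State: i|01⟩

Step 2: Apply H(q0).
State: (1/√2)i|01⟩ + (1/√2)i|11⟩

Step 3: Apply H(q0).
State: i|01⟩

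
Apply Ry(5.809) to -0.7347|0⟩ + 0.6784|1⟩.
0.5548|0⟩ - 0.832|1⟩

Ry(5.809) = [[cos(θ/2), −sin(θ/2)], [sin(θ/2), cos(θ/2)]]; θ = 5.809, cos(θ/2) ≈ -0.972025, sin(θ/2) ≈ 0.234878.
With a = amp(|0⟩) = -0.7347 and b = amp(|1⟩) = 0.6784:
new amp(|0⟩) = (-0.972025)·a + (-0.234878)·b = 0.5548
new amp(|1⟩) = (0.234878)·a + (-0.972025)·b = -0.832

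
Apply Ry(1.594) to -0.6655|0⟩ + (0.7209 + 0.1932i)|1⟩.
(-0.9807 - 0.1382i)|0⟩ + (0.0278 + 0.135i)|1⟩

Ry(1.594) = [[cos(θ/2), −sin(θ/2)], [sin(θ/2), cos(θ/2)]]; θ = 1.594, cos(θ/2) ≈ 0.698856, sin(θ/2) ≈ 0.715263.
With a = amp(|0⟩) = -0.6655 and b = amp(|1⟩) = (0.7209 + 0.1932i):
new amp(|0⟩) = (0.698856)·a + (-0.715263)·b = (-0.9807 - 0.1382i)
new amp(|1⟩) = (0.715263)·a + (0.698856)·b = (0.0278 + 0.135i)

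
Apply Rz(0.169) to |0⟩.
(0.9964 - 0.0844i)|0⟩

Rz(0.169) = [[e^(−iθ/2), 0], [0, e^(iθ/2)]] with e^(±iθ/2) = cos(θ/2) ± i·sin(θ/2); θ = 0.169, cos(θ/2) ≈ 0.996432, sin(θ/2) ≈ 0.0843995.
With a = amp(|0⟩) = 1 and b = amp(|1⟩) = 0:
new amp(|0⟩) = (0.996432 - 0.0843995i)·a = (0.9964 - 0.0844i)
new amp(|1⟩) = (0.996432 + 0.0843995i)·b = 0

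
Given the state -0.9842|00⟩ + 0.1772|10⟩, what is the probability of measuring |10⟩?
0.0314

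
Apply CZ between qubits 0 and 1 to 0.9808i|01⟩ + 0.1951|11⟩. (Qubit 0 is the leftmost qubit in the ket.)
0.9808i|01⟩ - 0.1951|11⟩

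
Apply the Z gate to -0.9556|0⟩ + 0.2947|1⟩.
-0.9556|0⟩ - 0.2947|1⟩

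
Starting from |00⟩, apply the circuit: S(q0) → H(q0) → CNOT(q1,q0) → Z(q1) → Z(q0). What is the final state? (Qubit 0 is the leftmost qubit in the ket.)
1/√2|00⟩ - 1/√2|10⟩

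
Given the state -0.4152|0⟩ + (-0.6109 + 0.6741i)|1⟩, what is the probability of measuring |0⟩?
0.1724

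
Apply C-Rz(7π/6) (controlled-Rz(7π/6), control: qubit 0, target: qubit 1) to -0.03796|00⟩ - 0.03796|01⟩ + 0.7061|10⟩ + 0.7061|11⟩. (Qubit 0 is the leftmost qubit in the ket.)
-0.03796|00⟩ - 0.03796|01⟩ + (-0.1828 - 0.682i)|10⟩ + (-0.1828 + 0.682i)|11⟩

C-Rz(7π/6) leaves the control-|0⟩ kets |00⟩, |01⟩ unchanged and applies Rz(7π/6) to qubit 1 on the control-|1⟩ pair (|10⟩, |11⟩).
Rz(7π/6) = [[e^(−iθ/2), 0], [0, e^(iθ/2)]] with e^(±iθ/2) = cos(θ/2) ± i·sin(θ/2); θ = 7π/6, cos(θ/2) ≈ -0.258819, sin(θ/2) ≈ 0.965926.
With a = amp(|10⟩) = 0.7061 and b = amp(|11⟩) = 0.7061:
new amp(|10⟩) = (-0.258819 - 0.965926i)·a = (-0.1828 - 0.682i)
new amp(|11⟩) = (-0.258819 + 0.965926i)·b = (-0.1828 + 0.682i)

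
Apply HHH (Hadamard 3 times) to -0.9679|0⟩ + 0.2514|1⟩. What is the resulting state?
-0.5066|0⟩ - 0.8622|1⟩

H² = I, so H^3 = H: a single Hadamard. With (a, b) = (-0.9679, 0.2514), H gives ((a + b)/√2, (a − b)/√2) = (-0.5066, -0.8622).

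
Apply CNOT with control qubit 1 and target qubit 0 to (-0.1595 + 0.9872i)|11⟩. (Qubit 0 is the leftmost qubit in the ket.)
(-0.1595 + 0.9872i)|01⟩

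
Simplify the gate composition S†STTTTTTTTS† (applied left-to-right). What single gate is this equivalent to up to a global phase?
S†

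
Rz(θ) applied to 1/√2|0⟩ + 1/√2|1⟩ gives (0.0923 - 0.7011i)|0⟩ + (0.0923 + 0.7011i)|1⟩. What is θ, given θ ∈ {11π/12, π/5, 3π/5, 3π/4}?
11π/12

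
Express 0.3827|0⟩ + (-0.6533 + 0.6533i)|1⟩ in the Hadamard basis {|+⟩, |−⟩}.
(-0.1913 + 0.462i)|+⟩ + (0.7326 - 0.462i)|−⟩

With |ψ⟩ = α|0⟩ + β|1⟩, the Hadamard-basis coefficients are ⟨+|ψ⟩ = (α + β)/√2 and ⟨−|ψ⟩ = (α − β)/√2.
Here α = 0.3827, β = (-0.6533 + 0.6533i): (α + β)/√2 = (-0.1913 + 0.462i), (α − β)/√2 = (0.7326 - 0.462i).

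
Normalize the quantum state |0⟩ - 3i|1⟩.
0.3162|0⟩ - 0.9487i|1⟩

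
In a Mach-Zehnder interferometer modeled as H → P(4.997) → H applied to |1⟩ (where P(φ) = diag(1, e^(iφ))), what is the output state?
(0.3596 + 0.4799i)|0⟩ + (0.6404 - 0.4799i)|1⟩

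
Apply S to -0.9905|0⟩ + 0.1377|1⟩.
-0.9905|0⟩ + 0.1377i|1⟩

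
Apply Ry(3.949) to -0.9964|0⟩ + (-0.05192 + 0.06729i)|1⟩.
(0.4392 - 0.06188i)|0⟩ + (-0.8959 - 0.02643i)|1⟩

Ry(3.949) = [[cos(θ/2), −sin(θ/2)], [sin(θ/2), cos(θ/2)]]; θ = 3.949, cos(θ/2) ≈ -0.392827, sin(θ/2) ≈ 0.919612.
With a = amp(|0⟩) = -0.9964 and b = amp(|1⟩) = (-0.05192 + 0.06729i):
new amp(|0⟩) = (-0.392827)·a + (-0.919612)·b = (0.4392 - 0.06188i)
new amp(|1⟩) = (0.919612)·a + (-0.392827)·b = (-0.8959 - 0.02643i)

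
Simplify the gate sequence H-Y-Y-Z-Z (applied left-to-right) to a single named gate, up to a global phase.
H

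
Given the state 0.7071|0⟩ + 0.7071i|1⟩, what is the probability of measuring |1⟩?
0.5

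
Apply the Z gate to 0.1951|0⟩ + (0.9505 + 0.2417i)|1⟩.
0.1951|0⟩ + (-0.9505 - 0.2417i)|1⟩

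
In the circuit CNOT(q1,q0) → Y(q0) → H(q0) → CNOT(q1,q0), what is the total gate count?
4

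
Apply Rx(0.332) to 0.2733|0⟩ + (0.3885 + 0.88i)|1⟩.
(0.415 - 0.0642i)|0⟩ + (0.3832 + 0.8227i)|1⟩

Rx(0.332) = [[cos(θ/2), −i·sin(θ/2)], [−i·sin(θ/2), cos(θ/2)]]; θ = 0.332, cos(θ/2) ≈ 0.986254, sin(θ/2) ≈ 0.165239.
With a = amp(|0⟩) = 0.2733 and b = amp(|1⟩) = (0.3885 + 0.88i):
new amp(|0⟩) = (0.986254)·a + (-0.165239i)·b = (0.415 - 0.0642i)
new amp(|1⟩) = (-0.165239i)·a + (0.986254)·b = (0.3832 + 0.8227i)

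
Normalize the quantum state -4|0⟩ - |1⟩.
-0.9701|0⟩ - 0.2425|1⟩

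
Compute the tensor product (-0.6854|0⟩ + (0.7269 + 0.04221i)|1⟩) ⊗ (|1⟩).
-0.6854|01⟩ + (0.7269 + 0.04221i)|11⟩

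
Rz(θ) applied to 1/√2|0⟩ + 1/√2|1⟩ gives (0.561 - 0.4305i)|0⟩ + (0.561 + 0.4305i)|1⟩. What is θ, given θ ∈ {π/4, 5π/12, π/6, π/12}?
5π/12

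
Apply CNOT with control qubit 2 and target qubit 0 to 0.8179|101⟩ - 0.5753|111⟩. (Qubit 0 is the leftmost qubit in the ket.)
0.8179|001⟩ - 0.5753|011⟩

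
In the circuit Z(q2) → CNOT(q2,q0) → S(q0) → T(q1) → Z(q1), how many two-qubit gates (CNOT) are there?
1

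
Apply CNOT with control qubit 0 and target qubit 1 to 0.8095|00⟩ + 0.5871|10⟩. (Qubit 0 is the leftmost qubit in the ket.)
0.8095|00⟩ + 0.5871|11⟩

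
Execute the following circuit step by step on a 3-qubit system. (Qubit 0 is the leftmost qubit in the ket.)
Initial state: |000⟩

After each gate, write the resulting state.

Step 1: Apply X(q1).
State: |010⟩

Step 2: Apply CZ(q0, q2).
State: |010⟩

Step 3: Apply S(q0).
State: |010⟩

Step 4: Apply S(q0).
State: |010⟩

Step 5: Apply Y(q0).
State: i|110⟩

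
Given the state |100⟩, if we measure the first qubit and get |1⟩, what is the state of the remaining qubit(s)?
|00⟩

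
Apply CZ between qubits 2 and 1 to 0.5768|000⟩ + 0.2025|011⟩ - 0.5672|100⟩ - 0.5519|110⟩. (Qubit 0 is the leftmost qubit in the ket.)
0.5768|000⟩ - 0.2025|011⟩ - 0.5672|100⟩ - 0.5519|110⟩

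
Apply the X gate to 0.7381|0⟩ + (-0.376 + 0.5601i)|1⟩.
(-0.376 + 0.5601i)|0⟩ + 0.7381|1⟩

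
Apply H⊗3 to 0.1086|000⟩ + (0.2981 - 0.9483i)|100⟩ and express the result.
(0.1438 - 0.3353i)|000⟩ + (0.1438 - 0.3353i)|001⟩ + (0.1438 - 0.3353i)|010⟩ + (0.1438 - 0.3353i)|011⟩ + (-0.067 + 0.3353i)|100⟩ + (-0.067 + 0.3353i)|101⟩ + (-0.067 + 0.3353i)|110⟩ + (-0.067 + 0.3353i)|111⟩

H⊗3 gives amp(|y⟩) = (1/2√2) Σ_x (−1)^(x·y) amp(|x⟩), where x·y is the number of positions in which both x and y have a 1.
|000⟩: (0.1086 + (0.2981 - 0.9483i))/(2√2) = (0.1438 - 0.3353i)
|001⟩: (0.1086 + (0.2981 - 0.9483i))/(2√2) = (0.1438 - 0.3353i)
|010⟩: (0.1086 + (0.2981 - 0.9483i))/(2√2) = (0.1438 - 0.3353i)
|011⟩: (0.1086 + (0.2981 - 0.9483i))/(2√2) = (0.1438 - 0.3353i)
|100⟩: (0.1086 - (0.2981 - 0.9483i))/(2√2) = (-0.067 + 0.3353i)
|101⟩: (0.1086 - (0.2981 - 0.9483i))/(2√2) = (-0.067 + 0.3353i)
|110⟩: (0.1086 - (0.2981 - 0.9483i))/(2√2) = (-0.067 + 0.3353i)
|111⟩: (0.1086 - (0.2981 - 0.9483i))/(2√2) = (-0.067 + 0.3353i)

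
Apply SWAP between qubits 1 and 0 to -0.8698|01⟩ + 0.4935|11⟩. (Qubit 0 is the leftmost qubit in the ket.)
-0.8698|10⟩ + 0.4935|11⟩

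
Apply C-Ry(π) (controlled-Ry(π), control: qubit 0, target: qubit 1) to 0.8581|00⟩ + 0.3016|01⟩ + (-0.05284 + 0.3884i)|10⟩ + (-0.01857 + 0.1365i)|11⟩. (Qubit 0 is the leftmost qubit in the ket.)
0.8581|00⟩ + 0.3016|01⟩ + (0.01857 - 0.1365i)|10⟩ + (-0.05284 + 0.3884i)|11⟩

C-Ry(π) leaves the control-|0⟩ kets |00⟩, |01⟩ unchanged and applies Ry(π) to qubit 1 on the control-|1⟩ pair (|10⟩, |11⟩).
Ry(π) = [[cos(θ/2), −sin(θ/2)], [sin(θ/2), cos(θ/2)]]; θ = π, cos(θ/2) ≈ 0, sin(θ/2) ≈ 1.
With a = amp(|10⟩) = (-0.05284 + 0.3884i) and b = amp(|11⟩) = (-0.01857 + 0.1365i):
new amp(|10⟩) = (-1)·b = (0.01857 - 0.1365i)
new amp(|11⟩) = (1)·a = (-0.05284 + 0.3884i)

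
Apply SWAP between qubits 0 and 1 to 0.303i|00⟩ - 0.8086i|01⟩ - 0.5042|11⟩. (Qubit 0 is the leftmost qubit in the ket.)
0.303i|00⟩ - 0.8086i|10⟩ - 0.5042|11⟩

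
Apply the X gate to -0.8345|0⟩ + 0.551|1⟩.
0.551|0⟩ - 0.8345|1⟩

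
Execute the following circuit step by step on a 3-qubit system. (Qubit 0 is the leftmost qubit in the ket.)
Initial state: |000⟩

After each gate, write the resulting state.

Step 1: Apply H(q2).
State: 1/√2|000⟩ + 1/√2|001⟩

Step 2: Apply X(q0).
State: 1/√2|100⟩ + 1/√2|101⟩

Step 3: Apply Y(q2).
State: -(1/√2)i|100⟩ + (1/√2)i|101⟩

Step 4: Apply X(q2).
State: (1/√2)i|100⟩ - (1/√2)i|101⟩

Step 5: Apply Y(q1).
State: -1/√2|110⟩ + 1/√2|111⟩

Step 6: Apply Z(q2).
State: -1/√2|110⟩ - 1/√2|111⟩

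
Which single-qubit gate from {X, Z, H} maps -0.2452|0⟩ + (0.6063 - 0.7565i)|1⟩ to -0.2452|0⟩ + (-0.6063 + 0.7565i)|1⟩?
Z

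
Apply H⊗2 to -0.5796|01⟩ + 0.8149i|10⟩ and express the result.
(-0.2898 + 0.4075i)|00⟩ + (0.2898 + 0.4075i)|01⟩ + (-0.2898 - 0.4075i)|10⟩ + (0.2898 - 0.4075i)|11⟩

H⊗2 gives amp(|y⟩) = (1/2) Σ_x (−1)^(x·y) amp(|x⟩), where x·y is the number of positions in which both x and y have a 1.
|00⟩: (-0.5796 + 0.8149i)/2 = (-0.2898 + 0.4075i)
|01⟩: (0.5796 + 0.8149i)/2 = (0.2898 + 0.4075i)
|10⟩: (-0.5796 - 0.8149i)/2 = (-0.2898 - 0.4075i)
|11⟩: (0.5796 - 0.8149i)/2 = (0.2898 - 0.4075i)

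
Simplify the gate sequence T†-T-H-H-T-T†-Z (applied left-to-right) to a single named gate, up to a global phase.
Z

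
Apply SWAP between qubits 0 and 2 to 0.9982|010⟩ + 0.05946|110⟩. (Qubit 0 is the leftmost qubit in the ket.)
0.9982|010⟩ + 0.05946|011⟩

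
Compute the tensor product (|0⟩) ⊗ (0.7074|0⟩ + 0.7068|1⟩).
0.7074|00⟩ + 0.7068|01⟩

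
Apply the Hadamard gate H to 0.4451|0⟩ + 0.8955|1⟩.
0.9479|0⟩ - 0.3185|1⟩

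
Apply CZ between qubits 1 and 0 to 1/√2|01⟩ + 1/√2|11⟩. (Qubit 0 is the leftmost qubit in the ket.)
1/√2|01⟩ - 1/√2|11⟩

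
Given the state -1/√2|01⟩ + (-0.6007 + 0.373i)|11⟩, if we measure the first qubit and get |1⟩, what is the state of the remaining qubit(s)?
(-0.8495 + 0.5275i)|1⟩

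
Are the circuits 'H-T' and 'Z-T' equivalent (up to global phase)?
No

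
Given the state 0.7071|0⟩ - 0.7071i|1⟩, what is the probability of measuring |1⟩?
0.5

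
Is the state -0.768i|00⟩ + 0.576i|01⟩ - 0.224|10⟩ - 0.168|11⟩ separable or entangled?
Entangled

Writing the state as a|00⟩ + b|01⟩ + c|10⟩ + d|11⟩, it is a product state iff ad − bc = 0.
Here (a, b, c, d) = (-0.768i, 0.576i, -0.224, -0.168): ad − bc = (-0.768i)(-0.168) − (0.576i)(-0.224) = 0.258i ≠ 0, so the state is entangled.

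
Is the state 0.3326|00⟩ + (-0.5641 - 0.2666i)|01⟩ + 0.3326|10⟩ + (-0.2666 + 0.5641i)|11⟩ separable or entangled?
Entangled

Writing the state as a|00⟩ + b|01⟩ + c|10⟩ + d|11⟩, it is a product state iff ad − bc = 0.
Here (a, b, c, d) = (0.3326, (-0.5641 - 0.2666i), 0.3326, (-0.2666 + 0.5641i)): ad − bc = (0.3326)(-0.2666 + 0.5641i) − (-0.5641 - 0.2666i)(0.3326) = (0.09895 + 0.2763i) ≠ 0, so the state is entangled.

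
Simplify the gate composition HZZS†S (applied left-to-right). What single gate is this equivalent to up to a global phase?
H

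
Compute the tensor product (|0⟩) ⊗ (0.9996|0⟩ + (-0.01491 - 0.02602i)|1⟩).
0.9996|00⟩ + (-0.01491 - 0.02602i)|01⟩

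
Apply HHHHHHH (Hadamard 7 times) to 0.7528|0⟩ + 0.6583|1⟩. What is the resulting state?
0.9978|0⟩ + 0.06682|1⟩

H² = I, so H^7 = H: a single Hadamard. With (a, b) = (0.7528, 0.6583), H gives ((a + b)/√2, (a − b)/√2) = (0.9978, 0.06682).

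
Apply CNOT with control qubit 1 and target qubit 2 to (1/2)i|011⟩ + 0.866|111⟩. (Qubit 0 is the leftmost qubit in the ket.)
(1/2)i|010⟩ + 0.866|110⟩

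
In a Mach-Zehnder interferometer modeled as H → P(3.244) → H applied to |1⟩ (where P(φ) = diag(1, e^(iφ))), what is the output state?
(0.9974 + 0.05111i)|0⟩ + (0.00262 - 0.05111i)|1⟩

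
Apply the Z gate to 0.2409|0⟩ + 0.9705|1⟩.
0.2409|0⟩ - 0.9705|1⟩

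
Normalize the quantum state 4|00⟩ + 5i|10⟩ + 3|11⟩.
0.5657|00⟩ + (1/√2)i|10⟩ + 0.4243|11⟩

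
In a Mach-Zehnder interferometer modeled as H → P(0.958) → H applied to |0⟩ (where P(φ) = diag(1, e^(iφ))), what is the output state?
(0.7876 + 0.409i)|0⟩ + (0.2124 - 0.409i)|1⟩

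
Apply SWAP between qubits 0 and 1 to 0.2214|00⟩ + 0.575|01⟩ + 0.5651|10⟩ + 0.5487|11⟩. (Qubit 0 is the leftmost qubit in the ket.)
0.2214|00⟩ + 0.5651|01⟩ + 0.575|10⟩ + 0.5487|11⟩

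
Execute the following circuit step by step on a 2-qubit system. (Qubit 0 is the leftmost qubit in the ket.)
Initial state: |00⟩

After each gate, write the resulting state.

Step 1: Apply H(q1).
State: 1/√2|00⟩ + 1/√2|01⟩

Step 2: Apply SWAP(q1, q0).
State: 1/√2|00⟩ + 1/√2|10⟩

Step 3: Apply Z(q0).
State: 1/√2|00⟩ - 1/√2|10⟩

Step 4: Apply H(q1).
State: 1/2|00⟩ + 1/2|01⟩ - 1/2|10⟩ - 1/2|11⟩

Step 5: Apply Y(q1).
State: -(1/2)i|00⟩ + (1/2)i|01⟩ + (1/2)i|10⟩ - (1/2)i|11⟩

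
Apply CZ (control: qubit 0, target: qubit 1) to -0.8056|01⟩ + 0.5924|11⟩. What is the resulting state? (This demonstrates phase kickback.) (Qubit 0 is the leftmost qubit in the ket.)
-0.8056|01⟩ - 0.5924|11⟩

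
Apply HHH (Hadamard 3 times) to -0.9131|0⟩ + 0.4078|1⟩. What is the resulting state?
-0.3573|0⟩ - 0.934|1⟩

H² = I, so H^3 = H: a single Hadamard. With (a, b) = (-0.9131, 0.4078), H gives ((a + b)/√2, (a − b)/√2) = (-0.3573, -0.934).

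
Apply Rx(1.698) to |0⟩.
0.6607|0⟩ - 0.7506i|1⟩

Rx(1.698) = [[cos(θ/2), −i·sin(θ/2)], [−i·sin(θ/2), cos(θ/2)]]; θ = 1.698, cos(θ/2) ≈ 0.660734, sin(θ/2) ≈ 0.75062.
With a = amp(|0⟩) = 1 and b = amp(|1⟩) = 0:
new amp(|0⟩) = (0.660734)·a + (-0.75062i)·b = 0.6607
new amp(|1⟩) = (-0.75062i)·a + (0.660734)·b = -0.7506i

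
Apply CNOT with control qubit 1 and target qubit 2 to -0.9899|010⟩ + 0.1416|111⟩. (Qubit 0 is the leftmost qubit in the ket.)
-0.9899|011⟩ + 0.1416|110⟩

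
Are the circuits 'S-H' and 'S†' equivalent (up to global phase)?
No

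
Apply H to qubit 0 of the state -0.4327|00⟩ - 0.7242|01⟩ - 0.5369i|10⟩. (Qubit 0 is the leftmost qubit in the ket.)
(-0.306 - 0.3796i)|00⟩ - 0.5121|01⟩ + (-0.306 + 0.3796i)|10⟩ - 0.5121|11⟩

H on qubit 0 mixes each pair of kets that differ only in qubit 0: amplitudes (a, b) of (|…0…⟩, |…1…⟩) become ((a + b)/√2, (a − b)/√2). Kets absent from the input have amplitude 0.
(|00⟩, |10⟩): (a, b) = (-0.4327, -0.5369i) → ((-0.306 - 0.3796i), (-0.306 + 0.3796i))
(|01⟩, |11⟩): (a, b) = (-0.7242, 0) → (-0.5121, -0.5121)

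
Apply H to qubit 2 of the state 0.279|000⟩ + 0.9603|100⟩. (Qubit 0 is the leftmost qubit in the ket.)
0.1973|000⟩ + 0.1973|001⟩ + 0.679|100⟩ + 0.679|101⟩

H on qubit 2 mixes each pair of kets that differ only in qubit 2: amplitudes (a, b) of (|…0…⟩, |…1…⟩) become ((a + b)/√2, (a − b)/√2). Kets absent from the input have amplitude 0.
(|000⟩, |001⟩): (a, b) = (0.279, 0) → (0.1973, 0.1973)
(|100⟩, |101⟩): (a, b) = (0.9603, 0) → (0.679, 0.679)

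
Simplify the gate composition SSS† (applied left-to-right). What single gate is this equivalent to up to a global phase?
S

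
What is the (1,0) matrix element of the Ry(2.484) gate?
0.9464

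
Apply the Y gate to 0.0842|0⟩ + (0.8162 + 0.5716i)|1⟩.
(0.5716 - 0.8162i)|0⟩ + 0.0842i|1⟩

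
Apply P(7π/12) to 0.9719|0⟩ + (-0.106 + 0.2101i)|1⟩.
0.9719|0⟩ + (-0.1755 - 0.1568i)|1⟩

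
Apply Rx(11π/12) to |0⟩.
0.1305|0⟩ - 0.9914i|1⟩

Rx(11π/12) = [[cos(θ/2), −i·sin(θ/2)], [−i·sin(θ/2), cos(θ/2)]]; θ = 11π/12, cos(θ/2) ≈ 0.130526, sin(θ/2) ≈ 0.991445.
With a = amp(|0⟩) = 1 and b = amp(|1⟩) = 0:
new amp(|0⟩) = (0.130526)·a + (-0.991445i)·b = 0.1305
new amp(|1⟩) = (-0.991445i)·a + (0.130526)·b = -0.9914i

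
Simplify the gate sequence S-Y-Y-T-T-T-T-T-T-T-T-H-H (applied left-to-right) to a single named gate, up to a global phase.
S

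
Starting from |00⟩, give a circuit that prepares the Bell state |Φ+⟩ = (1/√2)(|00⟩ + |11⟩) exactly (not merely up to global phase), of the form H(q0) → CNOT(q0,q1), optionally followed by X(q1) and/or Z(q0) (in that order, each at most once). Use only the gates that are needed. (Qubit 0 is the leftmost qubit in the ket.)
H(q0) → CNOT(q0,q1)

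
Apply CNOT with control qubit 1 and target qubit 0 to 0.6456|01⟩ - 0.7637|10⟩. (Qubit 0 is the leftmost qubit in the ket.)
-0.7637|10⟩ + 0.6456|11⟩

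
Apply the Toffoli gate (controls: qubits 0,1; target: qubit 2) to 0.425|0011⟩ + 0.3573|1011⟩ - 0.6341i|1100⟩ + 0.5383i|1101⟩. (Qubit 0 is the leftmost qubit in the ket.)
0.425|0011⟩ + 0.3573|1011⟩ - 0.6341i|1110⟩ + 0.5383i|1111⟩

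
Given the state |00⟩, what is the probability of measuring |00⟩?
1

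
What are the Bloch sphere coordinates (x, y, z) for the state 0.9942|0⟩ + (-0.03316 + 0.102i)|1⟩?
(-0.06594, 0.2028, 0.9769)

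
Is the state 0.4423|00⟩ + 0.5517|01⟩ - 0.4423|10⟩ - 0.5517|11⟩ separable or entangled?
Separable

Writing the state as a|00⟩ + b|01⟩ + c|10⟩ + d|11⟩, it is a product state iff ad − bc = 0.
Here (a, b, c, d) = (0.4423, 0.5517, -0.4423, -0.5517): ad − bc = (0.4423)(-0.5517) − (0.5517)(-0.4423) = 0, so the state is separable.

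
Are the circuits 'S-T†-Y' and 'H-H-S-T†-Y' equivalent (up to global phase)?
Yes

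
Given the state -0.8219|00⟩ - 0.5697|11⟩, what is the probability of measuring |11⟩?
0.3246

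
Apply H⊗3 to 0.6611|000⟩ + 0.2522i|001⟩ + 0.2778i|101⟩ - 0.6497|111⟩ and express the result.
(0.004031 + 0.1874i)|000⟩ + (0.4634 - 0.1874i)|001⟩ + (0.4634 + 0.1874i)|010⟩ + (0.004031 - 0.1874i)|011⟩ + (0.4634 - 0.009051i)|100⟩ + (0.004031 + 0.009051i)|101⟩ + (0.004031 - 0.009051i)|110⟩ + (0.4634 + 0.009051i)|111⟩

H⊗3 gives amp(|y⟩) = (1/2√2) Σ_x (−1)^(x·y) amp(|x⟩), where x·y is the number of positions in which both x and y have a 1.
|000⟩: (0.6611 + 0.2522i + 0.2778i - 0.6497)/(2√2) = (0.004031 + 0.1874i)
|001⟩: (0.6611 - 0.2522i - 0.2778i + 0.6497)/(2√2) = (0.4634 - 0.1874i)
|010⟩: (0.6611 + 0.2522i + 0.2778i + 0.6497)/(2√2) = (0.4634 + 0.1874i)
|011⟩: (0.6611 - 0.2522i - 0.2778i - 0.6497)/(2√2) = (0.004031 - 0.1874i)
|100⟩: (0.6611 + 0.2522i - 0.2778i + 0.6497)/(2√2) = (0.4634 - 0.009051i)
|101⟩: (0.6611 - 0.2522i + 0.2778i - 0.6497)/(2√2) = (0.004031 + 0.009051i)
|110⟩: (0.6611 + 0.2522i - 0.2778i - 0.6497)/(2√2) = (0.004031 - 0.009051i)
|111⟩: (0.6611 - 0.2522i + 0.2778i + 0.6497)/(2√2) = (0.4634 + 0.009051i)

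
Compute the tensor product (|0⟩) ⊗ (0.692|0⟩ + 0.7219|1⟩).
0.692|00⟩ + 0.7219|01⟩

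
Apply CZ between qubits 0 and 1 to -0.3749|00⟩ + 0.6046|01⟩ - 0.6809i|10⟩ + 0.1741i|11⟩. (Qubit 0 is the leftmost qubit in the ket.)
-0.3749|00⟩ + 0.6046|01⟩ - 0.6809i|10⟩ - 0.1741i|11⟩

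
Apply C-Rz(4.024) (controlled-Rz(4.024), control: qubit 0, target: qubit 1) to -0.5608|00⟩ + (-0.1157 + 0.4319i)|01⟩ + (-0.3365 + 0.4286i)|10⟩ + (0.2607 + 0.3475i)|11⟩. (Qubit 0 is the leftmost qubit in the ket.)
-0.5608|00⟩ + (-0.1157 + 0.4319i)|01⟩ + (0.5313 + 0.1213i)|10⟩ + (-0.4255 + 0.08734i)|11⟩

C-Rz(4.024) leaves the control-|0⟩ kets |00⟩, |01⟩ unchanged and applies Rz(4.024) to qubit 1 on the control-|1⟩ pair (|10⟩, |11⟩).
Rz(4.024) = [[e^(−iθ/2), 0], [0, e^(iθ/2)]] with e^(±iθ/2) = cos(θ/2) ± i·sin(θ/2); θ = 4.024, cos(θ/2) ≈ -0.427028, sin(θ/2) ≈ 0.904238.
With a = amp(|10⟩) = (-0.3365 + 0.4286i) and b = amp(|11⟩) = (0.2607 + 0.3475i):
new amp(|10⟩) = (-0.427028 - 0.904238i)·a = (0.5313 + 0.1213i)
new amp(|11⟩) = (-0.427028 + 0.904238i)·b = (-0.4255 + 0.08734i)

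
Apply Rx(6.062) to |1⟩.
-0.1104i|0⟩ - 0.9939|1⟩

Rx(6.062) = [[cos(θ/2), −i·sin(θ/2)], [−i·sin(θ/2), cos(θ/2)]]; θ = 6.062, cos(θ/2) ≈ -0.993891, sin(θ/2) ≈ 0.110367.
With a = amp(|0⟩) = 0 and b = amp(|1⟩) = 1:
new amp(|0⟩) = (-0.993891)·a + (-0.110367i)·b = -0.1104i
new amp(|1⟩) = (-0.110367i)·a + (-0.993891)·b = -0.9939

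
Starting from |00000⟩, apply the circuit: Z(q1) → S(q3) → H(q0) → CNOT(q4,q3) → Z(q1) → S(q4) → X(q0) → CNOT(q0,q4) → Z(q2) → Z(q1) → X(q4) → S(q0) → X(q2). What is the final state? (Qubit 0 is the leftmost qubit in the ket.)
1/√2|00101⟩ + (1/√2)i|10100⟩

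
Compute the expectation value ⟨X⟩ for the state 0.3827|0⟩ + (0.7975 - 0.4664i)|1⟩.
0.6104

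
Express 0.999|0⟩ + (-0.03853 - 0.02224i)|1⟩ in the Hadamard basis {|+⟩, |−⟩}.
(0.6792 - 0.01573i)|+⟩ + (0.7336 + 0.01573i)|−⟩

With |ψ⟩ = α|0⟩ + β|1⟩, the Hadamard-basis coefficients are ⟨+|ψ⟩ = (α + β)/√2 and ⟨−|ψ⟩ = (α − β)/√2.
Here α = 0.999, β = (-0.03853 - 0.02224i): (α + β)/√2 = (0.6792 - 0.01573i), (α − β)/√2 = (0.7336 + 0.01573i).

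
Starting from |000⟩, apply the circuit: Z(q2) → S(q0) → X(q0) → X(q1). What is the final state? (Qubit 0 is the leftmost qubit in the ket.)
|110⟩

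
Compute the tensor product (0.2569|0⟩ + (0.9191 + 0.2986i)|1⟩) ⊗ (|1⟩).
0.2569|01⟩ + (0.9191 + 0.2986i)|11⟩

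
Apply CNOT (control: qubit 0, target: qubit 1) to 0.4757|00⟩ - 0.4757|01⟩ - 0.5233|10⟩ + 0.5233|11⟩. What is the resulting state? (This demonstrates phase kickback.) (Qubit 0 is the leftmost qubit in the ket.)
0.4757|00⟩ - 0.4757|01⟩ + 0.5233|10⟩ - 0.5233|11⟩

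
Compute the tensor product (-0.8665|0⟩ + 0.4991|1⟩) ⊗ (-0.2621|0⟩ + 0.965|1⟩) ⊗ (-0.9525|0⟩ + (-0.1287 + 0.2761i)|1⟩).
-0.2163|000⟩ + (-0.02923 + 0.0627i)|001⟩ + 0.7965|010⟩ + (0.1076 - 0.2309i)|011⟩ + 0.1246|100⟩ + (0.01684 - 0.03612i)|101⟩ - 0.4588|110⟩ + (-0.06199 + 0.133i)|111⟩

amp(|b₁b₂…⟩) = product of the factor amplitudes for bits b₁, b₂, …; only kets whose every factor amplitude is nonzero survive.
|000⟩: (-0.8665)(-0.2621)(-0.9525) = -0.2163
|001⟩: (-0.8665)(-0.2621)(-0.1287 + 0.2761i) = (-0.02923 + 0.0627i)
|010⟩: (-0.8665)(0.965)(-0.9525) = 0.7965
|011⟩: (-0.8665)(0.965)(-0.1287 + 0.2761i) = (0.1076 - 0.2309i)
|100⟩: (0.4991)(-0.2621)(-0.9525) = 0.1246
|101⟩: (0.4991)(-0.2621)(-0.1287 + 0.2761i) = (0.01684 - 0.03612i)
|110⟩: (0.4991)(0.965)(-0.9525) = -0.4588
|111⟩: (0.4991)(0.965)(-0.1287 + 0.2761i) = (-0.06199 + 0.133i)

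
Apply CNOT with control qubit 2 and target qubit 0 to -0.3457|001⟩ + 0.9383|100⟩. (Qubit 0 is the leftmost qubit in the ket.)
0.9383|100⟩ - 0.3457|101⟩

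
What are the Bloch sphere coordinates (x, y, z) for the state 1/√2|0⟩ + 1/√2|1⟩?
(1, 0, 0)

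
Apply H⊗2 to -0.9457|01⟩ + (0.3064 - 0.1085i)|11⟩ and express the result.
(-0.3197 - 0.05425i)|00⟩ + (0.3197 + 0.05425i)|01⟩ + (-0.6261 + 0.05425i)|10⟩ + (0.6261 - 0.05425i)|11⟩

H⊗2 gives amp(|y⟩) = (1/2) Σ_x (−1)^(x·y) amp(|x⟩), where x·y is the number of positions in which both x and y have a 1.
|00⟩: (-0.9457 + (0.3064 - 0.1085i))/2 = (-0.3197 - 0.05425i)
|01⟩: (0.9457 - (0.3064 - 0.1085i))/2 = (0.3197 + 0.05425i)
|10⟩: (-0.9457 - (0.3064 - 0.1085i))/2 = (-0.6261 + 0.05425i)
|11⟩: (0.9457 + (0.3064 - 0.1085i))/2 = (0.6261 - 0.05425i)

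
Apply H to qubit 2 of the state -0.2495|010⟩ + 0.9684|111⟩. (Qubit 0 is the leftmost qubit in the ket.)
-0.1764|010⟩ - 0.1764|011⟩ + 0.6848|110⟩ - 0.6848|111⟩

H on qubit 2 mixes each pair of kets that differ only in qubit 2: amplitudes (a, b) of (|…0…⟩, |…1…⟩) become ((a + b)/√2, (a − b)/√2). Kets absent from the input have amplitude 0.
(|010⟩, |011⟩): (a, b) = (-0.2495, 0) → (-0.1764, -0.1764)
(|110⟩, |111⟩): (a, b) = (0, 0.9684) → (0.6848, -0.6848)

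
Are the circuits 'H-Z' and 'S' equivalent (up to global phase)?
No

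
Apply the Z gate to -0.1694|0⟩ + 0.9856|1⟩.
-0.1694|0⟩ - 0.9856|1⟩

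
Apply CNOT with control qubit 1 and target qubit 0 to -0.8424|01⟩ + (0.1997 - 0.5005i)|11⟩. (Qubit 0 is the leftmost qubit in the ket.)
(0.1997 - 0.5005i)|01⟩ - 0.8424|11⟩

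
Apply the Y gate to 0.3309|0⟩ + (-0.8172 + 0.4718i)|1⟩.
(0.4718 + 0.8172i)|0⟩ + 0.3309i|1⟩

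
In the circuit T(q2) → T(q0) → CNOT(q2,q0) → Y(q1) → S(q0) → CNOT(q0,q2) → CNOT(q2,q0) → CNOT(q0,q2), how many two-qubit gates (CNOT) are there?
4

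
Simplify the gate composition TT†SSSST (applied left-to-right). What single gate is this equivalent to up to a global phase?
T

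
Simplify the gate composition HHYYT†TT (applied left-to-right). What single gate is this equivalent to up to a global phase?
T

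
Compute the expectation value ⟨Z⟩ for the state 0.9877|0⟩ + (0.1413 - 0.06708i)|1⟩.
0.9511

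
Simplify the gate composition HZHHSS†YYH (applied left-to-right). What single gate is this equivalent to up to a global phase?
X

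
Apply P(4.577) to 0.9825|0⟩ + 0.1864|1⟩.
0.9825|0⟩ + (-0.02516 - 0.1847i)|1⟩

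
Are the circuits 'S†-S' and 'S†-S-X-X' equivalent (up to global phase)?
Yes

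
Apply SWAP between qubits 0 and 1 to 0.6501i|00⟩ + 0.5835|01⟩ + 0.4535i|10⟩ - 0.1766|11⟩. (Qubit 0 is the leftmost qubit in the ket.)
0.6501i|00⟩ + 0.4535i|01⟩ + 0.5835|10⟩ - 0.1766|11⟩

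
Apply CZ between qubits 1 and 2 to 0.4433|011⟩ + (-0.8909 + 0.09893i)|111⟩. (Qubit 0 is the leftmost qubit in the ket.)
-0.4433|011⟩ + (0.8909 - 0.09893i)|111⟩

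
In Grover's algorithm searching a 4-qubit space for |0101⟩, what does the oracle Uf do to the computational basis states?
Uf|x⟩ = -|x⟩ if x = 0101, else |x⟩ (phase flip on target)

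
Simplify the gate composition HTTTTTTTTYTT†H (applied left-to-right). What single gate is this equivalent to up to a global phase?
Y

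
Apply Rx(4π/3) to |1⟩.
-0.866i|0⟩ - 1/2|1⟩

Rx(4π/3) = [[cos(θ/2), −i·sin(θ/2)], [−i·sin(θ/2), cos(θ/2)]]; θ = 4π/3, cos(θ/2) ≈ -0.5, sin(θ/2) ≈ 0.866025.
With a = amp(|0⟩) = 0 and b = amp(|1⟩) = 1:
new amp(|0⟩) = (-0.5)·a + (-0.866025i)·b = -0.866i
new amp(|1⟩) = (-0.866025i)·a + (-0.5)·b = -1/2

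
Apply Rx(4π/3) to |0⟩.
-1/2|0⟩ - 0.866i|1⟩

Rx(4π/3) = [[cos(θ/2), −i·sin(θ/2)], [−i·sin(θ/2), cos(θ/2)]]; θ = 4π/3, cos(θ/2) ≈ -0.5, sin(θ/2) ≈ 0.866025.
With a = amp(|0⟩) = 1 and b = amp(|1⟩) = 0:
new amp(|0⟩) = (-0.5)·a + (-0.866025i)·b = -1/2
new amp(|1⟩) = (-0.866025i)·a + (-0.5)·b = -0.866i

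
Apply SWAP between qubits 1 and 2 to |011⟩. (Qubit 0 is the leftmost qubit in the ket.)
|011⟩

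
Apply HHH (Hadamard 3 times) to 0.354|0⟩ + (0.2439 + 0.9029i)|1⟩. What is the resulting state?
(0.4228 + 0.6384i)|0⟩ + (0.07785 - 0.6384i)|1⟩

H² = I, so H^3 = H: a single Hadamard. With (a, b) = (0.354, (0.2439 + 0.9029i)), H gives ((a + b)/√2, (a − b)/√2) = ((0.4228 + 0.6384i), (0.07785 - 0.6384i)).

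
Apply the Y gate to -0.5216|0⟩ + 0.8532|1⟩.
-0.8532i|0⟩ - 0.5216i|1⟩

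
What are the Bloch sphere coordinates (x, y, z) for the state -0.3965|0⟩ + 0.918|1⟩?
(-0.728, 0, -0.6855)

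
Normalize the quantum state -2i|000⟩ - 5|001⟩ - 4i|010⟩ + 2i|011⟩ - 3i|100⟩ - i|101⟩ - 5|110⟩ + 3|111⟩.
-0.2074i|000⟩ - 0.5185|001⟩ - 0.4148i|010⟩ + 0.2074i|011⟩ - 0.3111i|100⟩ - 0.1037i|101⟩ - 0.5185|110⟩ + 0.3111|111⟩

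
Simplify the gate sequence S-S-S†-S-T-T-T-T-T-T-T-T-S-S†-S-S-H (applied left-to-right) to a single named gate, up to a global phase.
H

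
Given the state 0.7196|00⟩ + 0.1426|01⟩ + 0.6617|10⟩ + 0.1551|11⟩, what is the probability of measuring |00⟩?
0.5178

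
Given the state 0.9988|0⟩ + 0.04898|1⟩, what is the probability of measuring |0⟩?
0.9976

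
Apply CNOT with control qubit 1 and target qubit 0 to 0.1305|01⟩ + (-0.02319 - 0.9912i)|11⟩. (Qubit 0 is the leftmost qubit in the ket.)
(-0.02319 - 0.9912i)|01⟩ + 0.1305|11⟩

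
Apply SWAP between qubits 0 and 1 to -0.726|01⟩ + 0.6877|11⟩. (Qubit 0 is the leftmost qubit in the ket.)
-0.726|10⟩ + 0.6877|11⟩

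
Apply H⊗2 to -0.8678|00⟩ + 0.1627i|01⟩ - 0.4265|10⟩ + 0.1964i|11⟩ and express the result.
(-0.6472 + 0.1796i)|00⟩ + (-0.6472 - 0.1796i)|01⟩ + (-0.2207 - 0.01685i)|10⟩ + (-0.2207 + 0.01685i)|11⟩

H⊗2 gives amp(|y⟩) = (1/2) Σ_x (−1)^(x·y) amp(|x⟩), where x·y is the number of positions in which both x and y have a 1.
|00⟩: (-0.8678 + 0.1627i - 0.4265 + 0.1964i)/2 = (-0.6472 + 0.1796i)
|01⟩: (-0.8678 - 0.1627i - 0.4265 - 0.1964i)/2 = (-0.6472 - 0.1796i)
|10⟩: (-0.8678 + 0.1627i + 0.4265 - 0.1964i)/2 = (-0.2207 - 0.01685i)
|11⟩: (-0.8678 - 0.1627i + 0.4265 + 0.1964i)/2 = (-0.2207 + 0.01685i)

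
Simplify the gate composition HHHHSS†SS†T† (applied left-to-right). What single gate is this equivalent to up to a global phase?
T†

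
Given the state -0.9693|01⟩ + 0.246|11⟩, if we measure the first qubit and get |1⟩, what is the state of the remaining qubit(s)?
|1⟩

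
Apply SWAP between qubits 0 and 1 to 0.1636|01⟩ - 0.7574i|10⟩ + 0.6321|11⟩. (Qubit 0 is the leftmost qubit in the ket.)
-0.7574i|01⟩ + 0.1636|10⟩ + 0.6321|11⟩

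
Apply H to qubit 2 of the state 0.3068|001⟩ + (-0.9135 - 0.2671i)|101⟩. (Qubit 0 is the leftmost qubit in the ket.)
0.2169|000⟩ - 0.2169|001⟩ + (-0.6459 - 0.1889i)|100⟩ + (0.6459 + 0.1889i)|101⟩

H on qubit 2 mixes each pair of kets that differ only in qubit 2: amplitudes (a, b) of (|…0…⟩, |…1…⟩) become ((a + b)/√2, (a − b)/√2). Kets absent from the input have amplitude 0.
(|000⟩, |001⟩): (a, b) = (0, 0.3068) → (0.2169, -0.2169)
(|100⟩, |101⟩): (a, b) = (0, (-0.9135 - 0.2671i)) → ((-0.6459 - 0.1889i), (0.6459 + 0.1889i))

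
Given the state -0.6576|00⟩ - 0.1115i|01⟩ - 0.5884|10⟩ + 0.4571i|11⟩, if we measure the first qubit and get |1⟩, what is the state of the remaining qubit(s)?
-0.7897|0⟩ + 0.6135i|1⟩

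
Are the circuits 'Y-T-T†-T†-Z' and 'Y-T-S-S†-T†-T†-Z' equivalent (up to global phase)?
Yes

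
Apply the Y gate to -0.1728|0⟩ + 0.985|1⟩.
-0.985i|0⟩ - 0.1728i|1⟩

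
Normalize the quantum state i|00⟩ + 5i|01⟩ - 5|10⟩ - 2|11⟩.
0.1348i|00⟩ + 0.6742i|01⟩ - 0.6742|10⟩ - 0.2697|11⟩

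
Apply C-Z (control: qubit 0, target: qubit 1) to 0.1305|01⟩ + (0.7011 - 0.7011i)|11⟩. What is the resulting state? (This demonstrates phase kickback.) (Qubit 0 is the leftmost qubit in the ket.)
0.1305|01⟩ + (-0.7011 + 0.7011i)|11⟩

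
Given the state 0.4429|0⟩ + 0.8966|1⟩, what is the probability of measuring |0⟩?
0.1962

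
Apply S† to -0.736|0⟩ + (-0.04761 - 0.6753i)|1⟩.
-0.736|0⟩ + (-0.6753 + 0.04761i)|1⟩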